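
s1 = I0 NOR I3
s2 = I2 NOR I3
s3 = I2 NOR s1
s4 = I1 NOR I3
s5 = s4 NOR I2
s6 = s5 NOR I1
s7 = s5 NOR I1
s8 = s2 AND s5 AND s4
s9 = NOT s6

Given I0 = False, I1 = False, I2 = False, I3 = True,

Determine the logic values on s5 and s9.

s5 = True, s9 = True

s4 = I1 NOR I3 = False NOR True = False
s5 = s4 NOR I2 = False NOR False = True
s6 = s5 NOR I1 = True NOR False = False
s9 = NOT s6 = NOT False = True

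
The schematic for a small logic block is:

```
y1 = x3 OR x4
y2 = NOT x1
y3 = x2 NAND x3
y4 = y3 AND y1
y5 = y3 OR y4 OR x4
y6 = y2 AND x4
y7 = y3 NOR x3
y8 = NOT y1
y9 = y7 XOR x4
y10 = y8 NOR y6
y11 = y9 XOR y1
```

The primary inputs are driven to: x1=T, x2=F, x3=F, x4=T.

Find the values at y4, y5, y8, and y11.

y4 = T  y5 = T  y8 = F  y11 = F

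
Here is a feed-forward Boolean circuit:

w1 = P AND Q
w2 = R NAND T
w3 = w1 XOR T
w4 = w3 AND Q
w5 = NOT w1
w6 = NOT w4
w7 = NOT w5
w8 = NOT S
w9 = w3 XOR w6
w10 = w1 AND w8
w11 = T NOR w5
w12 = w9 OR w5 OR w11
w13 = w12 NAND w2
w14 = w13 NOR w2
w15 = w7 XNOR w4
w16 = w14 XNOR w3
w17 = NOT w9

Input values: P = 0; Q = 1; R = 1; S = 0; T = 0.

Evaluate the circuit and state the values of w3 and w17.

w1 = P AND Q = 0 AND 1 = 0
w3 = w1 XOR T = 0 XOR 0 = 0
w4 = w3 AND Q = 0 AND 1 = 0
w6 = NOT w4 = NOT 0 = 1
w9 = w3 XOR w6 = 0 XOR 1 = 1
w17 = NOT w9 = NOT 1 = 0

w3 = 0; w17 = 0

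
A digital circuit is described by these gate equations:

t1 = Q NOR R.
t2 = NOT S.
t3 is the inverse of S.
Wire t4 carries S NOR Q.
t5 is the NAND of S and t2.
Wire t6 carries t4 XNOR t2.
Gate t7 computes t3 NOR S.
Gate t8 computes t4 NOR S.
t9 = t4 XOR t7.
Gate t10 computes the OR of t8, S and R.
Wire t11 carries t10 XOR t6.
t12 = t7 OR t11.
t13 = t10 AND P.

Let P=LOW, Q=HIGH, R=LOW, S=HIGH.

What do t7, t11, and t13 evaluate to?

t7 = LOW, t11 = LOW, t13 = LOW

t2 = NOT S = NOT HIGH = LOW
t3 = NOT S = NOT HIGH = LOW
t4 = S NOR Q = HIGH NOR HIGH = LOW
t6 = t4 XNOR t2 = LOW XNOR LOW = HIGH
t7 = t3 NOR S = LOW NOR HIGH = LOW
t8 = t4 NOR S = LOW NOR HIGH = LOW
t10 = t8 OR S OR R = LOW OR HIGH OR LOW = HIGH
t11 = t10 XOR t6 = HIGH XOR HIGH = LOW
t13 = t10 AND P = HIGH AND LOW = LOW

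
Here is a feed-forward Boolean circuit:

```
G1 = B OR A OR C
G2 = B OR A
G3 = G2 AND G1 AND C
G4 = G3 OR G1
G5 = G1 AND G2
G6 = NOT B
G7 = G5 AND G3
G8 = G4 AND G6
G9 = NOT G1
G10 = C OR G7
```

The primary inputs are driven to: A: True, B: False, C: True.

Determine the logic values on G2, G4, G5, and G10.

G1 = B OR A OR C = False OR True OR True = True
G2 = B OR A = False OR True = True
G3 = G2 AND G1 AND C = True AND True AND True = True
G4 = G3 OR G1 = True OR True = True
G5 = G1 AND G2 = True AND True = True
G7 = G5 AND G3 = True AND True = True
G10 = C OR G7 = True OR True = True

G2 = True; G4 = True; G5 = True; G10 = True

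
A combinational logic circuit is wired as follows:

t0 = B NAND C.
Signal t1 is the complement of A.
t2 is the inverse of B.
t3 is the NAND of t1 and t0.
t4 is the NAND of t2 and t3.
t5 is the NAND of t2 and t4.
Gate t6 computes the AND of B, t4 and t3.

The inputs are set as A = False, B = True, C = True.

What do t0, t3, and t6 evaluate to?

t0 = False  t3 = True  t6 = True

t0 = B NAND C = True NAND True = False
t1 = NOT A = NOT False = True
t2 = NOT B = NOT True = False
t3 = t1 NAND t0 = True NAND False = True
t4 = t2 NAND t3 = False NAND True = True
t6 = B AND t4 AND t3 = True AND True AND True = True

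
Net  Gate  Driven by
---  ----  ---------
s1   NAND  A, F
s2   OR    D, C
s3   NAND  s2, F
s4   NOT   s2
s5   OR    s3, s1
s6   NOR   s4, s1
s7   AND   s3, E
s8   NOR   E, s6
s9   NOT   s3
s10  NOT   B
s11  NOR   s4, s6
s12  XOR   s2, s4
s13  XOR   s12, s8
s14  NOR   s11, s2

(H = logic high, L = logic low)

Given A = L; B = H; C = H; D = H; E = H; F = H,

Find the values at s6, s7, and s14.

s6 = L; s7 = L; s14 = L

s1 = A NAND F = L NAND H = H
s2 = D OR C = H OR H = H
s3 = s2 NAND F = H NAND H = L
s4 = NOT s2 = NOT H = L
s6 = s4 NOR s1 = L NOR H = L
s7 = s3 AND E = L AND H = L
s11 = s4 NOR s6 = L NOR L = H
s14 = s11 NOR s2 = H NOR H = L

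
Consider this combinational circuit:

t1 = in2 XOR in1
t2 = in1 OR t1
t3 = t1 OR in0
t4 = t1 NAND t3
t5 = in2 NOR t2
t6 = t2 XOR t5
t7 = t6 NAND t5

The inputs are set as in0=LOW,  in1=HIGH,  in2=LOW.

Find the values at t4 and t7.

t1 = in2 XOR in1 = LOW XOR HIGH = HIGH
t2 = in1 OR t1 = HIGH OR HIGH = HIGH
t3 = t1 OR in0 = HIGH OR LOW = HIGH
t4 = t1 NAND t3 = HIGH NAND HIGH = LOW
t5 = in2 NOR t2 = LOW NOR HIGH = LOW
t6 = t2 XOR t5 = HIGH XOR LOW = HIGH
t7 = t6 NAND t5 = HIGH NAND LOW = HIGH

t4 = LOW  t7 = HIGH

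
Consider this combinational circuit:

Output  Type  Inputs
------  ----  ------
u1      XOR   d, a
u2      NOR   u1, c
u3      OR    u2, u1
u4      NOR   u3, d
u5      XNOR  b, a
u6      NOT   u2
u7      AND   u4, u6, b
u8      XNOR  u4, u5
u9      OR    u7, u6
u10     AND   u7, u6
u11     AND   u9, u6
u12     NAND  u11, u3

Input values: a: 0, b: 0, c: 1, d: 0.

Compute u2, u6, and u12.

u1 = d XOR a = 0 XOR 0 = 0
u2 = u1 NOR c = 0 NOR 1 = 0
u3 = u2 OR u1 = 0 OR 0 = 0
u4 = u3 NOR d = 0 NOR 0 = 1
u6 = NOT u2 = NOT 0 = 1
u7 = u4 AND u6 AND b = 1 AND 1 AND 0 = 0
u9 = u7 OR u6 = 0 OR 1 = 1
u11 = u9 AND u6 = 1 AND 1 = 1
u12 = u11 NAND u3 = 1 NAND 0 = 1

u2 = 0, u6 = 1, u12 = 1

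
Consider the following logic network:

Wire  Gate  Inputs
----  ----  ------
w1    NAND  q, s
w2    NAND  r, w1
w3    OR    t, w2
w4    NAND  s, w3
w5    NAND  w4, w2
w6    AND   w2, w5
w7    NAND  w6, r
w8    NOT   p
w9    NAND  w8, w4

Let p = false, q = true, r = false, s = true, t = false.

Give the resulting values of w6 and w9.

w6 = true  w9 = true

w1 = q NAND s = true NAND true = false
w2 = r NAND w1 = false NAND false = true
w3 = t OR w2 = false OR true = true
w4 = s NAND w3 = true NAND true = false
w5 = w4 NAND w2 = false NAND true = true
w6 = w2 AND w5 = true AND true = true
w8 = NOT p = NOT false = true
w9 = w8 NAND w4 = true NAND false = true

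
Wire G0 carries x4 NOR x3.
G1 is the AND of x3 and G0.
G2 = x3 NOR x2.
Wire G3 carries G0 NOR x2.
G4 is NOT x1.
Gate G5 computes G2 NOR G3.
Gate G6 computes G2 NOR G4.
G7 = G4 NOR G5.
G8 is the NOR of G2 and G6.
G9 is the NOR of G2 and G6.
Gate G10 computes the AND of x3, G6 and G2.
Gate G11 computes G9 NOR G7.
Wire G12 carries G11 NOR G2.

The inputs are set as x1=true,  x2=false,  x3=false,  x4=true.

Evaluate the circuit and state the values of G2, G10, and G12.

G2 = true; G10 = false; G12 = false

G0 = x4 NOR x3 = true NOR false = false
G2 = x3 NOR x2 = false NOR false = true
G3 = G0 NOR x2 = false NOR false = true
G4 = NOT x1 = NOT true = false
G5 = G2 NOR G3 = true NOR true = false
G6 = G2 NOR G4 = true NOR false = false
G7 = G4 NOR G5 = false NOR false = true
G9 = G2 NOR G6 = true NOR false = false
G10 = x3 AND G6 AND G2 = false AND false AND true = false
G11 = G9 NOR G7 = false NOR true = false
G12 = G11 NOR G2 = false NOR true = false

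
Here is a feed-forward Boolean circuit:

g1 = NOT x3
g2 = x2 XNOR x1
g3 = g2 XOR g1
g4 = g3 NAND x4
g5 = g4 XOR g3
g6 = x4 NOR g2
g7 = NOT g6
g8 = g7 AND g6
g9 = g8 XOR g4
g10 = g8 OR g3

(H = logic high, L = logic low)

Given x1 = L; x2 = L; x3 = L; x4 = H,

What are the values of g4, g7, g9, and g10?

g1 = NOT x3 = NOT L = H
g2 = x2 XNOR x1 = L XNOR L = H
g3 = g2 XOR g1 = H XOR H = L
g4 = g3 NAND x4 = L NAND H = H
g6 = x4 NOR g2 = H NOR H = L
g7 = NOT g6 = NOT L = H
g8 = g7 AND g6 = H AND L = L
g9 = g8 XOR g4 = L XOR H = H
g10 = g8 OR g3 = L OR L = L

g4 = H, g7 = H, g9 = H, g10 = L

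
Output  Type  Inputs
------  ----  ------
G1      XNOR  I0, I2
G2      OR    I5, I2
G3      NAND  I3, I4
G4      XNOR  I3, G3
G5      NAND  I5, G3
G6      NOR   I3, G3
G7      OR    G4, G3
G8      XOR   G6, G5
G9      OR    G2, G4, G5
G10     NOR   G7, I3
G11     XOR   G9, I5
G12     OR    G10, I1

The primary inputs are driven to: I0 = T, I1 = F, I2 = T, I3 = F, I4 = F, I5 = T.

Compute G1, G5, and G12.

G1 = T, G5 = F, G12 = F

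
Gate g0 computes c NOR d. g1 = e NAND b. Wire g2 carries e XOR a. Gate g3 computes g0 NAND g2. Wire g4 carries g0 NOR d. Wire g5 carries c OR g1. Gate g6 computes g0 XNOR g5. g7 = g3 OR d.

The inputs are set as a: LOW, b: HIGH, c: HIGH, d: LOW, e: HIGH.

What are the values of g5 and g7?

g0 = c NOR d = HIGH NOR LOW = LOW
g1 = e NAND b = HIGH NAND HIGH = LOW
g2 = e XOR a = HIGH XOR LOW = HIGH
g3 = g0 NAND g2 = LOW NAND HIGH = HIGH
g5 = c OR g1 = HIGH OR LOW = HIGH
g7 = g3 OR d = HIGH OR LOW = HIGH

g5 = HIGH, g7 = HIGH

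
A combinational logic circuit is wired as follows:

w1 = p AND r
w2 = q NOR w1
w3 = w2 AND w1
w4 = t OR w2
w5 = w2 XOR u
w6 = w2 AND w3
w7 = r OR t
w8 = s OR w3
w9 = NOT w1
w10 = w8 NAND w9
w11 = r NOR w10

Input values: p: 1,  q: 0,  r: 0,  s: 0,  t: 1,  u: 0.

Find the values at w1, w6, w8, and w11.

w1 = 0; w6 = 0; w8 = 0; w11 = 0

w1 = p AND r = 1 AND 0 = 0
w2 = q NOR w1 = 0 NOR 0 = 1
w3 = w2 AND w1 = 1 AND 0 = 0
w6 = w2 AND w3 = 1 AND 0 = 0
w8 = s OR w3 = 0 OR 0 = 0
w9 = NOT w1 = NOT 0 = 1
w10 = w8 NAND w9 = 0 NAND 1 = 1
w11 = r NOR w10 = 0 NOR 1 = 0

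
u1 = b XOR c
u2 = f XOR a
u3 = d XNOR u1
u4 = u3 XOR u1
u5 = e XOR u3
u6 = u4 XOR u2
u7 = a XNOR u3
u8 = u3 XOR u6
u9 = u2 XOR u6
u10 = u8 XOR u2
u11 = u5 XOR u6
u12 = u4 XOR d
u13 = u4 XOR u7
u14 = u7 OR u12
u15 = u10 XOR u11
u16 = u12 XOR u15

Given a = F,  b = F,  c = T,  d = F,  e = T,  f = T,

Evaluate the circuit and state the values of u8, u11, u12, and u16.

u8 = F; u11 = T; u12 = T; u16 = T

u1 = b XOR c = F XOR T = T
u2 = f XOR a = T XOR F = T
u3 = d XNOR u1 = F XNOR T = F
u4 = u3 XOR u1 = F XOR T = T
u5 = e XOR u3 = T XOR F = T
u6 = u4 XOR u2 = T XOR T = F
u8 = u3 XOR u6 = F XOR F = F
u10 = u8 XOR u2 = F XOR T = T
u11 = u5 XOR u6 = T XOR F = T
u12 = u4 XOR d = T XOR F = T
u15 = u10 XOR u11 = T XOR T = F
u16 = u12 XOR u15 = T XOR F = T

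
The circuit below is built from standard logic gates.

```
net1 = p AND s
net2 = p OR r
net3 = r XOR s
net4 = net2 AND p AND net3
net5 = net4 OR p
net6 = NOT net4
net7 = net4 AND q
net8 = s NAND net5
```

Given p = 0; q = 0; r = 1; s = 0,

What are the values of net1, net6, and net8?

net1 = p AND s = 0 AND 0 = 0
net2 = p OR r = 0 OR 1 = 1
net3 = r XOR s = 1 XOR 0 = 1
net4 = net2 AND p AND net3 = 1 AND 0 AND 1 = 0
net5 = net4 OR p = 0 OR 0 = 0
net6 = NOT net4 = NOT 0 = 1
net8 = s NAND net5 = 0 NAND 0 = 1

net1 = 0, net6 = 1, net8 = 1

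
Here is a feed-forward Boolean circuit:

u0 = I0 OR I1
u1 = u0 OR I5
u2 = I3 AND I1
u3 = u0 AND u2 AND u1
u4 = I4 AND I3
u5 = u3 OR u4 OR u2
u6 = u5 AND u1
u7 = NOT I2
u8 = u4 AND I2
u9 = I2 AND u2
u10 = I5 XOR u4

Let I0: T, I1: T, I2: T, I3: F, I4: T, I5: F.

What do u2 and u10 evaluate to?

u2 = F  u10 = F

u2 = I3 AND I1 = F AND T = F
u4 = I4 AND I3 = T AND F = F
u10 = I5 XOR u4 = F XOR F = F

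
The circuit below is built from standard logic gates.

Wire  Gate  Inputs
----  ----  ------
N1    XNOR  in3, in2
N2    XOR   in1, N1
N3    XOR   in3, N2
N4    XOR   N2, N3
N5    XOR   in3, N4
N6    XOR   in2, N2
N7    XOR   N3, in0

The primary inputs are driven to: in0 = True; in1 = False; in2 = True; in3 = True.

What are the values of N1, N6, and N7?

N1 = in3 XNOR in2 = True XNOR True = True
N2 = in1 XOR N1 = False XOR True = True
N3 = in3 XOR N2 = True XOR True = False
N6 = in2 XOR N2 = True XOR True = False
N7 = N3 XOR in0 = False XOR True = True

N1 = True, N6 = False, N7 = True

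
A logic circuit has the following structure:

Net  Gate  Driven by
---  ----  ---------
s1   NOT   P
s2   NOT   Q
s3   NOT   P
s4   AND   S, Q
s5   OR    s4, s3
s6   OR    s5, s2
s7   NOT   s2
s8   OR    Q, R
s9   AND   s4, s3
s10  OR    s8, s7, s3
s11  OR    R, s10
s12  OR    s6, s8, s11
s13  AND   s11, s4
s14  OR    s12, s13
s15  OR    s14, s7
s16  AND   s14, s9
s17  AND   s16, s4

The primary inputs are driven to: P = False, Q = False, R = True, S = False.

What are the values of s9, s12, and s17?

s2 = NOT Q = NOT False = True
s3 = NOT P = NOT False = True
s4 = S AND Q = False AND False = False
s5 = s4 OR s3 = False OR True = True
s6 = s5 OR s2 = True OR True = True
s7 = NOT s2 = NOT True = False
s8 = Q OR R = False OR True = True
s9 = s4 AND s3 = False AND True = False
s10 = s8 OR s7 OR s3 = True OR False OR True = True
s11 = R OR s10 = True OR True = True
s12 = s6 OR s8 OR s11 = True OR True OR True = True
s13 = s11 AND s4 = True AND False = False
s14 = s12 OR s13 = True OR False = True
s16 = s14 AND s9 = True AND False = False
s17 = s16 AND s4 = False AND False = False

s9 = False  s12 = True  s17 = False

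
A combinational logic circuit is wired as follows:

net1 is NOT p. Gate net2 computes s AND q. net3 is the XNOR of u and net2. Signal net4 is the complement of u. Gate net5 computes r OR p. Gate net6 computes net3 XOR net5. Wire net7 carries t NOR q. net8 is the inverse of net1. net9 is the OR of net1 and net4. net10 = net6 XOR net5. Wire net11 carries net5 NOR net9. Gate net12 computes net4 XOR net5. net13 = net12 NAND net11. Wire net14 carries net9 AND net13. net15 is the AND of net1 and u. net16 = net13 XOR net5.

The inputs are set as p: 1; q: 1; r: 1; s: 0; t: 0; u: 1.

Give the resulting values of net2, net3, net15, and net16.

net2 = 0, net3 = 0, net15 = 0, net16 = 0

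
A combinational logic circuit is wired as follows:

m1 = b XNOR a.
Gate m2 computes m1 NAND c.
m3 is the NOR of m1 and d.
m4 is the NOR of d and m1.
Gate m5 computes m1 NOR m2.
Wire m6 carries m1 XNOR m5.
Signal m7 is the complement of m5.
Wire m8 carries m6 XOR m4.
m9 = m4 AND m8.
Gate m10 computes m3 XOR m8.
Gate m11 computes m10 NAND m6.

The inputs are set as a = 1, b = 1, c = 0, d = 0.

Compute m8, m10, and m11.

m8 = 0; m10 = 0; m11 = 1

m1 = b XNOR a = 1 XNOR 1 = 1
m2 = m1 NAND c = 1 NAND 0 = 1
m3 = m1 NOR d = 1 NOR 0 = 0
m4 = d NOR m1 = 0 NOR 1 = 0
m5 = m1 NOR m2 = 1 NOR 1 = 0
m6 = m1 XNOR m5 = 1 XNOR 0 = 0
m8 = m6 XOR m4 = 0 XOR 0 = 0
m10 = m3 XOR m8 = 0 XOR 0 = 0
m11 = m10 NAND m6 = 0 NAND 0 = 1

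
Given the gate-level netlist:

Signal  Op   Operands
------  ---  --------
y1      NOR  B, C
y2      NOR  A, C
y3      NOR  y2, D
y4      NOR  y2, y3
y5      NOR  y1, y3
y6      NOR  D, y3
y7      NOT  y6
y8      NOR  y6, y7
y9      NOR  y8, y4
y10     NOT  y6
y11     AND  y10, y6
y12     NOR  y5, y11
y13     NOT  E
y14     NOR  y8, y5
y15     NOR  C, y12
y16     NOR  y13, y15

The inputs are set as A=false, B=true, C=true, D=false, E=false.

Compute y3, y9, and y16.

y1 = B NOR C = true NOR true = false
y2 = A NOR C = false NOR true = false
y3 = y2 NOR D = false NOR false = true
y4 = y2 NOR y3 = false NOR true = false
y5 = y1 NOR y3 = false NOR true = false
y6 = D NOR y3 = false NOR true = false
y7 = NOT y6 = NOT false = true
y8 = y6 NOR y7 = false NOR true = false
y9 = y8 NOR y4 = false NOR false = true
y10 = NOT y6 = NOT false = true
y11 = y10 AND y6 = true AND false = false
y12 = y5 NOR y11 = false NOR false = true
y13 = NOT E = NOT false = true
y15 = C NOR y12 = true NOR true = false
y16 = y13 NOR y15 = true NOR false = false

y3 = true; y9 = true; y16 = false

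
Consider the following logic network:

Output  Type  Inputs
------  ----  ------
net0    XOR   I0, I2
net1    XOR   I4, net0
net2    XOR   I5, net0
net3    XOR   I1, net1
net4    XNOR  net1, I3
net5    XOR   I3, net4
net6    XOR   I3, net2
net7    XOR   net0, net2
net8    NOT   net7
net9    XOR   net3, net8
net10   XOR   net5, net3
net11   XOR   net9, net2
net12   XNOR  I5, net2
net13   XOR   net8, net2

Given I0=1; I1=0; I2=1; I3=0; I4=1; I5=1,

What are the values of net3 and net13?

net3 = 1, net13 = 1

net0 = I0 XOR I2 = 1 XOR 1 = 0
net1 = I4 XOR net0 = 1 XOR 0 = 1
net2 = I5 XOR net0 = 1 XOR 0 = 1
net3 = I1 XOR net1 = 0 XOR 1 = 1
net7 = net0 XOR net2 = 0 XOR 1 = 1
net8 = NOT net7 = NOT 1 = 0
net13 = net8 XOR net2 = 0 XOR 1 = 1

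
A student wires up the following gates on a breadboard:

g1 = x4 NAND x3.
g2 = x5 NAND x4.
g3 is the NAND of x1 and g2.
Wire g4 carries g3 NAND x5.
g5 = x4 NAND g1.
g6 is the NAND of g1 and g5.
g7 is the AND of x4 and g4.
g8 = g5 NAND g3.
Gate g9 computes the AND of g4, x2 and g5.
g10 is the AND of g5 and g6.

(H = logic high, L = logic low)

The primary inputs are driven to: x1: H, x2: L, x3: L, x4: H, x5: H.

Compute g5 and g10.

g5 = L; g10 = L

g1 = x4 NAND x3 = H NAND L = H
g5 = x4 NAND g1 = H NAND H = L
g6 = g1 NAND g5 = H NAND L = H
g10 = g5 AND g6 = L AND H = L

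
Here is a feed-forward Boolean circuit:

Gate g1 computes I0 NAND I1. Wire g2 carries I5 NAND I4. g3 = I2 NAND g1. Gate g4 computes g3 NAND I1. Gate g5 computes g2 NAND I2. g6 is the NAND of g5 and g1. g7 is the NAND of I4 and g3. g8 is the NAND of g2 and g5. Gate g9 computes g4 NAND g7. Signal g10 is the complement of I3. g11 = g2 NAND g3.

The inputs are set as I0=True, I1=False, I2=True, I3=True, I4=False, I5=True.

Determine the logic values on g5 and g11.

g1 = I0 NAND I1 = True NAND False = True
g2 = I5 NAND I4 = True NAND False = True
g3 = I2 NAND g1 = True NAND True = False
g5 = g2 NAND I2 = True NAND True = False
g11 = g2 NAND g3 = True NAND False = True

g5 = False; g11 = True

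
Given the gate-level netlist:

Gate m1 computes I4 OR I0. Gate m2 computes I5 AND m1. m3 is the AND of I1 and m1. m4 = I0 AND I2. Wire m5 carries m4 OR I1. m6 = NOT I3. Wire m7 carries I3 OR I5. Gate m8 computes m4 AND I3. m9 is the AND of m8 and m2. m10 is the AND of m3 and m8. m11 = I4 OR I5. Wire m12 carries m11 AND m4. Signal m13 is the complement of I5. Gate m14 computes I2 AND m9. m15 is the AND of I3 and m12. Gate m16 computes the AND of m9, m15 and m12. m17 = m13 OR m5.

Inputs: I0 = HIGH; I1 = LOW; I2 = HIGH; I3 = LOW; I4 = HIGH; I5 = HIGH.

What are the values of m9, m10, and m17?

m1 = I4 OR I0 = HIGH OR HIGH = HIGH
m2 = I5 AND m1 = HIGH AND HIGH = HIGH
m3 = I1 AND m1 = LOW AND HIGH = LOW
m4 = I0 AND I2 = HIGH AND HIGH = HIGH
m5 = m4 OR I1 = HIGH OR LOW = HIGH
m8 = m4 AND I3 = HIGH AND LOW = LOW
m9 = m8 AND m2 = LOW AND HIGH = LOW
m10 = m3 AND m8 = LOW AND LOW = LOW
m13 = NOT I5 = NOT HIGH = LOW
m17 = m13 OR m5 = LOW OR HIGH = HIGH

m9 = LOW, m10 = LOW, m17 = HIGH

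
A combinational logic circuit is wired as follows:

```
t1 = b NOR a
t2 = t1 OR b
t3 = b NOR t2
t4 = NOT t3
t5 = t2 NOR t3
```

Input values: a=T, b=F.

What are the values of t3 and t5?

t1 = b NOR a = F NOR T = F
t2 = t1 OR b = F OR F = F
t3 = b NOR t2 = F NOR F = T
t5 = t2 NOR t3 = F NOR T = F

t3 = T; t5 = F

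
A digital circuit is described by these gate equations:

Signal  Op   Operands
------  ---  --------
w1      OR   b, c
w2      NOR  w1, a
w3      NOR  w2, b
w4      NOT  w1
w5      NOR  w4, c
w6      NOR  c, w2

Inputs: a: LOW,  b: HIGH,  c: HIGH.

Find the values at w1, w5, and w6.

w1 = b OR c = HIGH OR HIGH = HIGH
w2 = w1 NOR a = HIGH NOR LOW = LOW
w4 = NOT w1 = NOT HIGH = LOW
w5 = w4 NOR c = LOW NOR HIGH = LOW
w6 = c NOR w2 = HIGH NOR LOW = LOW

w1 = HIGH  w5 = LOW  w6 = LOW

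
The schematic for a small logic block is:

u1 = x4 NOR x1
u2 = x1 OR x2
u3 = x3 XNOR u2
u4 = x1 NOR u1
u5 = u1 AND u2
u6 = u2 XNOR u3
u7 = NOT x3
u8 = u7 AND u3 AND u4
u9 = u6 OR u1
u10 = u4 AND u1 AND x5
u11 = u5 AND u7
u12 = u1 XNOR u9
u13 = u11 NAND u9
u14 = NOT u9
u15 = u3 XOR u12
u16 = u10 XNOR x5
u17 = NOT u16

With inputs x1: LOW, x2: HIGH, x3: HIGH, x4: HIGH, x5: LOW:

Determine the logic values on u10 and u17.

u1 = x4 NOR x1 = HIGH NOR LOW = LOW
u4 = x1 NOR u1 = LOW NOR LOW = HIGH
u10 = u4 AND u1 AND x5 = HIGH AND LOW AND LOW = LOW
u16 = u10 XNOR x5 = LOW XNOR LOW = HIGH
u17 = NOT u16 = NOT HIGH = LOW

u10 = LOW  u17 = LOW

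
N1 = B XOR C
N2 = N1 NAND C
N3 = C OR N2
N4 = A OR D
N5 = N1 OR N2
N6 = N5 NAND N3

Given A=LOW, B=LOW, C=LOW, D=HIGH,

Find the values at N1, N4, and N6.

N1 = LOW, N4 = HIGH, N6 = LOW

N1 = B XOR C = LOW XOR LOW = LOW
N2 = N1 NAND C = LOW NAND LOW = HIGH
N3 = C OR N2 = LOW OR HIGH = HIGH
N4 = A OR D = LOW OR HIGH = HIGH
N5 = N1 OR N2 = LOW OR HIGH = HIGH
N6 = N5 NAND N3 = HIGH NAND HIGH = LOW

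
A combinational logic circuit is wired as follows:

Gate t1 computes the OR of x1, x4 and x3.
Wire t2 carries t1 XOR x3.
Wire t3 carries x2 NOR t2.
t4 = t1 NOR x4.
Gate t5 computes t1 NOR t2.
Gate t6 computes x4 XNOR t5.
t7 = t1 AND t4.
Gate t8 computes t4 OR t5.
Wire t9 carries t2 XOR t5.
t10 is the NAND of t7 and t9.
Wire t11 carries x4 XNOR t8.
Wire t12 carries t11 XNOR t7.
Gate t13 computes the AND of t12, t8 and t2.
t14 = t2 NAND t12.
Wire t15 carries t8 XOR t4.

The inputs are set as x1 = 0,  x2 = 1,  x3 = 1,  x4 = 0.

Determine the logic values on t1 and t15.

t1 = 1, t15 = 0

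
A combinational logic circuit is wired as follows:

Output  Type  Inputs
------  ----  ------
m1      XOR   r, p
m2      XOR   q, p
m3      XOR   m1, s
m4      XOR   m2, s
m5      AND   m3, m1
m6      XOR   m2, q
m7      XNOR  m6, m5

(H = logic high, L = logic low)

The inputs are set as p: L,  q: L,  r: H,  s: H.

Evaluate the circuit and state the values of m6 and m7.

m6 = L; m7 = H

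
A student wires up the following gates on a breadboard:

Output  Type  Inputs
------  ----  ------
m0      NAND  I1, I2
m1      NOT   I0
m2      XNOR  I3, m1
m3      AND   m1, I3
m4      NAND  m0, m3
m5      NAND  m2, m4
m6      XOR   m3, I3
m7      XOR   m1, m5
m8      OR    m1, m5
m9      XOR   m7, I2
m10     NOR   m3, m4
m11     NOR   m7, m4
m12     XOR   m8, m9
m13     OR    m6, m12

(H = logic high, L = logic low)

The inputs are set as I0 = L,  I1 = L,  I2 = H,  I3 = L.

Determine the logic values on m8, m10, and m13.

m0 = I1 NAND I2 = L NAND H = H
m1 = NOT I0 = NOT L = H
m2 = I3 XNOR m1 = L XNOR H = L
m3 = m1 AND I3 = H AND L = L
m4 = m0 NAND m3 = H NAND L = H
m5 = m2 NAND m4 = L NAND H = H
m6 = m3 XOR I3 = L XOR L = L
m7 = m1 XOR m5 = H XOR H = L
m8 = m1 OR m5 = H OR H = H
m9 = m7 XOR I2 = L XOR H = H
m10 = m3 NOR m4 = L NOR H = L
m12 = m8 XOR m9 = H XOR H = L
m13 = m6 OR m12 = L OR L = L

m8 = H; m10 = L; m13 = L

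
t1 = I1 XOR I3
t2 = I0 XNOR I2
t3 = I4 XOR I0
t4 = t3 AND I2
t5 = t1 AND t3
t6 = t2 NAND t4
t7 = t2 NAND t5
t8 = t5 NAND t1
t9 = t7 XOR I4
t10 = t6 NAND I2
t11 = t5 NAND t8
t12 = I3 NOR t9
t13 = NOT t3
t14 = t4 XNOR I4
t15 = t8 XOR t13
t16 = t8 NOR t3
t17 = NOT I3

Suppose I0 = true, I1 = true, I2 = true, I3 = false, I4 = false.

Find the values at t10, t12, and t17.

t1 = I1 XOR I3 = true XOR false = true
t2 = I0 XNOR I2 = true XNOR true = true
t3 = I4 XOR I0 = false XOR true = true
t4 = t3 AND I2 = true AND true = true
t5 = t1 AND t3 = true AND true = true
t6 = t2 NAND t4 = true NAND true = false
t7 = t2 NAND t5 = true NAND true = false
t9 = t7 XOR I4 = false XOR false = false
t10 = t6 NAND I2 = false NAND true = true
t12 = I3 NOR t9 = false NOR false = true
t17 = NOT I3 = NOT false = true

t10 = true  t12 = true  t17 = true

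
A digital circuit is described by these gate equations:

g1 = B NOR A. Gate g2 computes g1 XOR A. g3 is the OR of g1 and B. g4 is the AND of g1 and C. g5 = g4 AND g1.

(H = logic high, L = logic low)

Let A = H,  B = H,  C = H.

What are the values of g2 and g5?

g2 = H; g5 = L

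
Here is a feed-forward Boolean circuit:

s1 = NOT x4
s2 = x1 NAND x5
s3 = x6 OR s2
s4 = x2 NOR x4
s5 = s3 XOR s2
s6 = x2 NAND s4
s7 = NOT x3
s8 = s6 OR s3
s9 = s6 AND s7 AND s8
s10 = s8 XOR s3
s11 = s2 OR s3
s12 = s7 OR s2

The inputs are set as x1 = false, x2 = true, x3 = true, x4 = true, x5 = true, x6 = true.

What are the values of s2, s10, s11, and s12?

s2 = true, s10 = false, s11 = true, s12 = true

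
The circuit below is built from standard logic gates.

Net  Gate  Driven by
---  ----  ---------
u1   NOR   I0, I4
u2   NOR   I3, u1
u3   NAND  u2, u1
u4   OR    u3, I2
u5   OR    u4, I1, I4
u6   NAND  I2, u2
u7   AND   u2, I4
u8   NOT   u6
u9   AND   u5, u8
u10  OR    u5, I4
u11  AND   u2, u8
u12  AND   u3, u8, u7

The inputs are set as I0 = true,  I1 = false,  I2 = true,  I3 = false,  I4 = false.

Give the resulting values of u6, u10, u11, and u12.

u6 = false; u10 = true; u11 = true; u12 = false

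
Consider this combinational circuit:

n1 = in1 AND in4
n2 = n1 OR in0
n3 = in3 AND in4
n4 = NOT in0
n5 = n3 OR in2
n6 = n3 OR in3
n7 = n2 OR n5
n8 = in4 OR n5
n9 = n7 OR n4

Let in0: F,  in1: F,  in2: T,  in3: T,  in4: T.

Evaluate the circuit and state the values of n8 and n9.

n1 = in1 AND in4 = F AND T = F
n2 = n1 OR in0 = F OR F = F
n3 = in3 AND in4 = T AND T = T
n4 = NOT in0 = NOT F = T
n5 = n3 OR in2 = T OR T = T
n7 = n2 OR n5 = F OR T = T
n8 = in4 OR n5 = T OR T = T
n9 = n7 OR n4 = T OR T = T

n8 = T; n9 = T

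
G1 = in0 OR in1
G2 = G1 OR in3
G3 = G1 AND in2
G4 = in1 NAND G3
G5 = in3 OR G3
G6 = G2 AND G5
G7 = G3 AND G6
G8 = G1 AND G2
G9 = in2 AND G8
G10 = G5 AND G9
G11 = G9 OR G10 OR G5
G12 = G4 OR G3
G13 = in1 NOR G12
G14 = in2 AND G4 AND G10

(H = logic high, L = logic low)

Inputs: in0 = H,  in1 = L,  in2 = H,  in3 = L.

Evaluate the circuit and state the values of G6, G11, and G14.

G6 = H, G11 = H, G14 = H

G1 = in0 OR in1 = H OR L = H
G2 = G1 OR in3 = H OR L = H
G3 = G1 AND in2 = H AND H = H
G4 = in1 NAND G3 = L NAND H = H
G5 = in3 OR G3 = L OR H = H
G6 = G2 AND G5 = H AND H = H
G8 = G1 AND G2 = H AND H = H
G9 = in2 AND G8 = H AND H = H
G10 = G5 AND G9 = H AND H = H
G11 = G9 OR G10 OR G5 = H OR H OR H = H
G14 = in2 AND G4 AND G10 = H AND H AND H = H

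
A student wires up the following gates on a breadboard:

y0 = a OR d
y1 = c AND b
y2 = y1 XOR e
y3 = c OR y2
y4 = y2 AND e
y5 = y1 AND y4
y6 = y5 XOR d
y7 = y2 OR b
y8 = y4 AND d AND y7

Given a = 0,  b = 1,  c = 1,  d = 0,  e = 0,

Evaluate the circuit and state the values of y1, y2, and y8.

y1 = c AND b = 1 AND 1 = 1
y2 = y1 XOR e = 1 XOR 0 = 1
y4 = y2 AND e = 1 AND 0 = 0
y7 = y2 OR b = 1 OR 1 = 1
y8 = y4 AND d AND y7 = 0 AND 0 AND 1 = 0

y1 = 1; y2 = 1; y8 = 0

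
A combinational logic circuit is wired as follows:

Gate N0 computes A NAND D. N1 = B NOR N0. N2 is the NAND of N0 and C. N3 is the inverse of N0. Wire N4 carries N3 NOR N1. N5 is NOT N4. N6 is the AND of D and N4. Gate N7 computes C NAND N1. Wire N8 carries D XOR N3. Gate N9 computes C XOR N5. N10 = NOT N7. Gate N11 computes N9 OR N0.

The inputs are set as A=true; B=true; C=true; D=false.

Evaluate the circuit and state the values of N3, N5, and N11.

N0 = A NAND D = true NAND false = true
N1 = B NOR N0 = true NOR true = false
N3 = NOT N0 = NOT true = false
N4 = N3 NOR N1 = false NOR false = true
N5 = NOT N4 = NOT true = false
N9 = C XOR N5 = true XOR false = true
N11 = N9 OR N0 = true OR true = true

N3 = false, N5 = false, N11 = true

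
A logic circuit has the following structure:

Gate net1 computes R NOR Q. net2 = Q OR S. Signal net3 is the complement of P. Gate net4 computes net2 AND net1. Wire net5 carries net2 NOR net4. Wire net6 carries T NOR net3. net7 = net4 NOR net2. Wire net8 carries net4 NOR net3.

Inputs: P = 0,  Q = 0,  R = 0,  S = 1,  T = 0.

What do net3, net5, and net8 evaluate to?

net1 = R NOR Q = 0 NOR 0 = 1
net2 = Q OR S = 0 OR 1 = 1
net3 = NOT P = NOT 0 = 1
net4 = net2 AND net1 = 1 AND 1 = 1
net5 = net2 NOR net4 = 1 NOR 1 = 0
net8 = net4 NOR net3 = 1 NOR 1 = 0

net3 = 1, net5 = 0, net8 = 0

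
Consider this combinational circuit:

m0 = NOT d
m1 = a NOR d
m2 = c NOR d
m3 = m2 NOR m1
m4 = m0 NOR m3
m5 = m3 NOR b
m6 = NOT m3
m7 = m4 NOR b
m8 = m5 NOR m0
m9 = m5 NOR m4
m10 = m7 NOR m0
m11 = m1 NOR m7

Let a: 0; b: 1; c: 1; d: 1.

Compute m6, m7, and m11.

m6 = 0  m7 = 0  m11 = 1

m0 = NOT d = NOT 1 = 0
m1 = a NOR d = 0 NOR 1 = 0
m2 = c NOR d = 1 NOR 1 = 0
m3 = m2 NOR m1 = 0 NOR 0 = 1
m4 = m0 NOR m3 = 0 NOR 1 = 0
m6 = NOT m3 = NOT 1 = 0
m7 = m4 NOR b = 0 NOR 1 = 0
m11 = m1 NOR m7 = 0 NOR 0 = 1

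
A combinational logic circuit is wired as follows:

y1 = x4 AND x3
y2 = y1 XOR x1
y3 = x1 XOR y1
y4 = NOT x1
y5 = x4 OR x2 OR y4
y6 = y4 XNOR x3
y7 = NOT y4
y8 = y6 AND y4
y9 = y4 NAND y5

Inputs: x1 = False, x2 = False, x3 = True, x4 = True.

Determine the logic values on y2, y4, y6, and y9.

y2 = True, y4 = True, y6 = True, y9 = False

y1 = x4 AND x3 = True AND True = True
y2 = y1 XOR x1 = True XOR False = True
y4 = NOT x1 = NOT False = True
y5 = x4 OR x2 OR y4 = True OR False OR True = True
y6 = y4 XNOR x3 = True XNOR True = True
y9 = y4 NAND y5 = True NAND True = False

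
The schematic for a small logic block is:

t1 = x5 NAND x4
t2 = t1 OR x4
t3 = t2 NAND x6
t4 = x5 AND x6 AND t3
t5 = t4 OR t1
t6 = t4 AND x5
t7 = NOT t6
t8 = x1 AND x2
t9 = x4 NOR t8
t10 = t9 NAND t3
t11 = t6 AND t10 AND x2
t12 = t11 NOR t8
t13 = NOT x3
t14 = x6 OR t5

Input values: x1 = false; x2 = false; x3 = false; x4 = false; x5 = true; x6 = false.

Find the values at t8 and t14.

t1 = x5 NAND x4 = true NAND false = true
t2 = t1 OR x4 = true OR false = true
t3 = t2 NAND x6 = true NAND false = true
t4 = x5 AND x6 AND t3 = true AND false AND true = false
t5 = t4 OR t1 = false OR true = true
t8 = x1 AND x2 = false AND false = false
t14 = x6 OR t5 = false OR true = true

t8 = false, t14 = true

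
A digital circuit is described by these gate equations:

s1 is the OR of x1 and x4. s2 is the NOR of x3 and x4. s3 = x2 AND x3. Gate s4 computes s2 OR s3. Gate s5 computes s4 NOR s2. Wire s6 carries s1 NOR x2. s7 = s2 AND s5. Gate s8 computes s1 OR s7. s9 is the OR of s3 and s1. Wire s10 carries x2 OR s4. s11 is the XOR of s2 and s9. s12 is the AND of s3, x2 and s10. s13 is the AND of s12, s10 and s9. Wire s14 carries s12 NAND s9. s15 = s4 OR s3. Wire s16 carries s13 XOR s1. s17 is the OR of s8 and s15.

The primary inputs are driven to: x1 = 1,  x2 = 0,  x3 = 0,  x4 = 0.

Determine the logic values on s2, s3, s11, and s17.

s1 = x1 OR x4 = 1 OR 0 = 1
s2 = x3 NOR x4 = 0 NOR 0 = 1
s3 = x2 AND x3 = 0 AND 0 = 0
s4 = s2 OR s3 = 1 OR 0 = 1
s5 = s4 NOR s2 = 1 NOR 1 = 0
s7 = s2 AND s5 = 1 AND 0 = 0
s8 = s1 OR s7 = 1 OR 0 = 1
s9 = s3 OR s1 = 0 OR 1 = 1
s11 = s2 XOR s9 = 1 XOR 1 = 0
s15 = s4 OR s3 = 1 OR 0 = 1
s17 = s8 OR s15 = 1 OR 1 = 1

s2 = 1; s3 = 0; s11 = 0; s17 = 1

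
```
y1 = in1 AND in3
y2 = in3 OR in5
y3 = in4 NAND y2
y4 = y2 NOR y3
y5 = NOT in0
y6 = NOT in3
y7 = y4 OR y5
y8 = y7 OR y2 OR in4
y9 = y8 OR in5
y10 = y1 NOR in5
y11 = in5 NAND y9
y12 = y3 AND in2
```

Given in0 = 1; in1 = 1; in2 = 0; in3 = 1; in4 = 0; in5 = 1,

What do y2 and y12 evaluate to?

y2 = 1, y12 = 0

y2 = in3 OR in5 = 1 OR 1 = 1
y3 = in4 NAND y2 = 0 NAND 1 = 1
y12 = y3 AND in2 = 1 AND 0 = 0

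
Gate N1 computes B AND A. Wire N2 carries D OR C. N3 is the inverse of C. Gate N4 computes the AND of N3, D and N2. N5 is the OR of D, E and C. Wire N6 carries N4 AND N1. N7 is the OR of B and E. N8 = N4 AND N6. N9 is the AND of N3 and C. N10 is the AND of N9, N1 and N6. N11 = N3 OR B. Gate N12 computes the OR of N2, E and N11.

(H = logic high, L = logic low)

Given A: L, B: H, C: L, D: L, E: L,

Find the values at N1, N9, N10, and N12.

N1 = L; N9 = L; N10 = L; N12 = H

N1 = B AND A = H AND L = L
N2 = D OR C = L OR L = L
N3 = NOT C = NOT L = H
N4 = N3 AND D AND N2 = H AND L AND L = L
N6 = N4 AND N1 = L AND L = L
N9 = N3 AND C = H AND L = L
N10 = N9 AND N1 AND N6 = L AND L AND L = L
N11 = N3 OR B = H OR H = H
N12 = N2 OR E OR N11 = L OR L OR H = H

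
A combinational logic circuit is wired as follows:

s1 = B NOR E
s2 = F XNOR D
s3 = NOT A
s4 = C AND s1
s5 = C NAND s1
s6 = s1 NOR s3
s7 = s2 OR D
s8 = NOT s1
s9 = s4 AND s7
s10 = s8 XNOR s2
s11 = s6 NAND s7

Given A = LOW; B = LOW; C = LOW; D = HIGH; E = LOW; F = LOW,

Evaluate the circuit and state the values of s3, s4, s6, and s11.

s3 = HIGH, s4 = LOW, s6 = LOW, s11 = HIGH

s1 = B NOR E = LOW NOR LOW = HIGH
s2 = F XNOR D = LOW XNOR HIGH = LOW
s3 = NOT A = NOT LOW = HIGH
s4 = C AND s1 = LOW AND HIGH = LOW
s6 = s1 NOR s3 = HIGH NOR HIGH = LOW
s7 = s2 OR D = LOW OR HIGH = HIGH
s11 = s6 NAND s7 = LOW NAND HIGH = HIGH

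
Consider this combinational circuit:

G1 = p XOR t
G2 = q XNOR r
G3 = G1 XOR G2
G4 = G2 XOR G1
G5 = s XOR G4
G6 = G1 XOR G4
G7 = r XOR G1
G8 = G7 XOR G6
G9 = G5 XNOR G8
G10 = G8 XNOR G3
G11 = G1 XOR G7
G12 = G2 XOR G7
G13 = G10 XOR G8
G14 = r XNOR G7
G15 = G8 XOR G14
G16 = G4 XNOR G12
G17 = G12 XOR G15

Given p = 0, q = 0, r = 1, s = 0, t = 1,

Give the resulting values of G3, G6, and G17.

G3 = 1, G6 = 0, G17 = 0

G1 = p XOR t = 0 XOR 1 = 1
G2 = q XNOR r = 0 XNOR 1 = 0
G3 = G1 XOR G2 = 1 XOR 0 = 1
G4 = G2 XOR G1 = 0 XOR 1 = 1
G6 = G1 XOR G4 = 1 XOR 1 = 0
G7 = r XOR G1 = 1 XOR 1 = 0
G8 = G7 XOR G6 = 0 XOR 0 = 0
G12 = G2 XOR G7 = 0 XOR 0 = 0
G14 = r XNOR G7 = 1 XNOR 0 = 0
G15 = G8 XOR G14 = 0 XOR 0 = 0
G17 = G12 XOR G15 = 0 XOR 0 = 0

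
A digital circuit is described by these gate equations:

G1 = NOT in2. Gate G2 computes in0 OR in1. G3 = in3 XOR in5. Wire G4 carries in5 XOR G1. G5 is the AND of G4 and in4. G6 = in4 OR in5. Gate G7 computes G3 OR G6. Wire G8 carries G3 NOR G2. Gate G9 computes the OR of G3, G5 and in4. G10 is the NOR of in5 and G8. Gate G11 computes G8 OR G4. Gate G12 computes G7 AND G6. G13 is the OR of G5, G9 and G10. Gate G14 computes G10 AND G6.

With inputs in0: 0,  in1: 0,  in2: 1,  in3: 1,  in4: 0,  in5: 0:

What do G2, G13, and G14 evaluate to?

G1 = NOT in2 = NOT 1 = 0
G2 = in0 OR in1 = 0 OR 0 = 0
G3 = in3 XOR in5 = 1 XOR 0 = 1
G4 = in5 XOR G1 = 0 XOR 0 = 0
G5 = G4 AND in4 = 0 AND 0 = 0
G6 = in4 OR in5 = 0 OR 0 = 0
G8 = G3 NOR G2 = 1 NOR 0 = 0
G9 = G3 OR G5 OR in4 = 1 OR 0 OR 0 = 1
G10 = in5 NOR G8 = 0 NOR 0 = 1
G13 = G5 OR G9 OR G10 = 0 OR 1 OR 1 = 1
G14 = G10 AND G6 = 1 AND 0 = 0

G2 = 0, G13 = 1, G14 = 0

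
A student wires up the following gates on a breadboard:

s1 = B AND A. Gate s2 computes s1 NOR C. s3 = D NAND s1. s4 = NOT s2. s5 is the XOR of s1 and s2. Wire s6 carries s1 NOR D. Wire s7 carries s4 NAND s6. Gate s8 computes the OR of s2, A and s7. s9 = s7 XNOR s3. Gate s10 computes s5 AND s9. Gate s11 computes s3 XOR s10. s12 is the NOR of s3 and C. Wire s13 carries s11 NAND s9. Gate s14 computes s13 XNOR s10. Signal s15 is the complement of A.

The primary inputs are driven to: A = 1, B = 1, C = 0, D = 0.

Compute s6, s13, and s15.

s1 = B AND A = 1 AND 1 = 1
s2 = s1 NOR C = 1 NOR 0 = 0
s3 = D NAND s1 = 0 NAND 1 = 1
s4 = NOT s2 = NOT 0 = 1
s5 = s1 XOR s2 = 1 XOR 0 = 1
s6 = s1 NOR D = 1 NOR 0 = 0
s7 = s4 NAND s6 = 1 NAND 0 = 1
s9 = s7 XNOR s3 = 1 XNOR 1 = 1
s10 = s5 AND s9 = 1 AND 1 = 1
s11 = s3 XOR s10 = 1 XOR 1 = 0
s13 = s11 NAND s9 = 0 NAND 1 = 1
s15 = NOT A = NOT 1 = 0

s6 = 0; s13 = 1; s15 = 0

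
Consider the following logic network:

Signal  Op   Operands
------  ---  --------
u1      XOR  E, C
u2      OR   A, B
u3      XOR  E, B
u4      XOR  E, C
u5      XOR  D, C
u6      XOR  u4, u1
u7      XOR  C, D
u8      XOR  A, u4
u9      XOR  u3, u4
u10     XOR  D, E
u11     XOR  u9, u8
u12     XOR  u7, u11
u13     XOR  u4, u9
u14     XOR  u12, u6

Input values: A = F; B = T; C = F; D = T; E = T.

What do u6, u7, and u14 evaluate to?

u6 = F  u7 = T  u14 = T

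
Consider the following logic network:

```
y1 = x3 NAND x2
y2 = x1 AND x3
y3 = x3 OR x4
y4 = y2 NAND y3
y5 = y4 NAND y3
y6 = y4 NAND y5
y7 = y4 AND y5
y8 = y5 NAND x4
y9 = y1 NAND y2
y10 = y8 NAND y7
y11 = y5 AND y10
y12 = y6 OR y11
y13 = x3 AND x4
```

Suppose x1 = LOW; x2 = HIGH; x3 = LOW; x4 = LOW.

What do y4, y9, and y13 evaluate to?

y4 = HIGH  y9 = HIGH  y13 = LOW

y1 = x3 NAND x2 = LOW NAND HIGH = HIGH
y2 = x1 AND x3 = LOW AND LOW = LOW
y3 = x3 OR x4 = LOW OR LOW = LOW
y4 = y2 NAND y3 = LOW NAND LOW = HIGH
y9 = y1 NAND y2 = HIGH NAND LOW = HIGH
y13 = x3 AND x4 = LOW AND LOW = LOW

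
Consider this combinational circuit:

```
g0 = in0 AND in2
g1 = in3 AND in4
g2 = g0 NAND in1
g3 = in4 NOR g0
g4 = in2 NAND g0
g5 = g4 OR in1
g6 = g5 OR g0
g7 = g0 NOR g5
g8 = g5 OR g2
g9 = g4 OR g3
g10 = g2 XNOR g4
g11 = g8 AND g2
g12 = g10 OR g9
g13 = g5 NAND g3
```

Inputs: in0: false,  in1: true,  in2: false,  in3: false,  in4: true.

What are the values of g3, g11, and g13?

g0 = in0 AND in2 = false AND false = false
g2 = g0 NAND in1 = false NAND true = true
g3 = in4 NOR g0 = true NOR false = false
g4 = in2 NAND g0 = false NAND false = true
g5 = g4 OR in1 = true OR true = true
g8 = g5 OR g2 = true OR true = true
g11 = g8 AND g2 = true AND true = true
g13 = g5 NAND g3 = true NAND false = true

g3 = false; g11 = true; g13 = true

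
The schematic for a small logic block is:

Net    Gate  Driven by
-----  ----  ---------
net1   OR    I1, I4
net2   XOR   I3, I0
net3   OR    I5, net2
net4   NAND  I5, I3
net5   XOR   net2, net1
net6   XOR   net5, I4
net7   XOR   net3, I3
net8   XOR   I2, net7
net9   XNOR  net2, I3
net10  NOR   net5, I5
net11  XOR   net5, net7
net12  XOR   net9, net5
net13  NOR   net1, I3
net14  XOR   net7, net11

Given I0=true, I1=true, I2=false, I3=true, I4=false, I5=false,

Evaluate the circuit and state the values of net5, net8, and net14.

net5 = true, net8 = true, net14 = true

net1 = I1 OR I4 = true OR false = true
net2 = I3 XOR I0 = true XOR true = false
net3 = I5 OR net2 = false OR false = false
net5 = net2 XOR net1 = false XOR true = true
net7 = net3 XOR I3 = false XOR true = true
net8 = I2 XOR net7 = false XOR true = true
net11 = net5 XOR net7 = true XOR true = false
net14 = net7 XOR net11 = true XOR false = true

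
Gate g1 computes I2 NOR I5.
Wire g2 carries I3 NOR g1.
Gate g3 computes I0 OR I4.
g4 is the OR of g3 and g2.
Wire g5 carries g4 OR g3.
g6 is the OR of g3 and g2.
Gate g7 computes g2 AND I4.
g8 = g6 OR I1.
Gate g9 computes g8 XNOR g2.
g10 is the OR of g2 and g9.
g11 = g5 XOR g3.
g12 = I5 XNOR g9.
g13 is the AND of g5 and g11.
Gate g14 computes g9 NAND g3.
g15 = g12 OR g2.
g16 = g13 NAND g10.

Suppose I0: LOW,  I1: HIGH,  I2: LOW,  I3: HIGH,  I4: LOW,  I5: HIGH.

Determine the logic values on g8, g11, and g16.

g8 = HIGH  g11 = LOW  g16 = HIGH

g1 = I2 NOR I5 = LOW NOR HIGH = LOW
g2 = I3 NOR g1 = HIGH NOR LOW = LOW
g3 = I0 OR I4 = LOW OR LOW = LOW
g4 = g3 OR g2 = LOW OR LOW = LOW
g5 = g4 OR g3 = LOW OR LOW = LOW
g6 = g3 OR g2 = LOW OR LOW = LOW
g8 = g6 OR I1 = LOW OR HIGH = HIGH
g9 = g8 XNOR g2 = HIGH XNOR LOW = LOW
g10 = g2 OR g9 = LOW OR LOW = LOW
g11 = g5 XOR g3 = LOW XOR LOW = LOW
g13 = g5 AND g11 = LOW AND LOW = LOW
g16 = g13 NAND g10 = LOW NAND LOW = HIGH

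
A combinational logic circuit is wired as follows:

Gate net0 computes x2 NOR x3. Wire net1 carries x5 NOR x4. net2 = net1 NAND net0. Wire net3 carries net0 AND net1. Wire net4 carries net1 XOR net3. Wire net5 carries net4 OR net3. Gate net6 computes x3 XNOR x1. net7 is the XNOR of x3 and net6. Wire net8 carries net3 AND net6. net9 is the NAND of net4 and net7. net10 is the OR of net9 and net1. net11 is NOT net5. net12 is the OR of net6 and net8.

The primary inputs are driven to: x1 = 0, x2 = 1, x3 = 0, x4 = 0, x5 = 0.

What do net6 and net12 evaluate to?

net6 = 1, net12 = 1

net0 = x2 NOR x3 = 1 NOR 0 = 0
net1 = x5 NOR x4 = 0 NOR 0 = 1
net3 = net0 AND net1 = 0 AND 1 = 0
net6 = x3 XNOR x1 = 0 XNOR 0 = 1
net8 = net3 AND net6 = 0 AND 1 = 0
net12 = net6 OR net8 = 1 OR 0 = 1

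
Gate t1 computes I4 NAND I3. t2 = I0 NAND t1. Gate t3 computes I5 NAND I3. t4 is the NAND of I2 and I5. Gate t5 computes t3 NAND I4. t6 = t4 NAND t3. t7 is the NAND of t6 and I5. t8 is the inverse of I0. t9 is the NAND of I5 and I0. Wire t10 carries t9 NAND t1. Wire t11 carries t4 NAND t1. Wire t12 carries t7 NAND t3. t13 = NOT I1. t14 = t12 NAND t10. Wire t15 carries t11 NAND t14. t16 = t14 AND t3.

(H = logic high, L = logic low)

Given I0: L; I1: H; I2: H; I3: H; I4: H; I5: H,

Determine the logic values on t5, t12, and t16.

t1 = I4 NAND I3 = H NAND H = L
t3 = I5 NAND I3 = H NAND H = L
t4 = I2 NAND I5 = H NAND H = L
t5 = t3 NAND I4 = L NAND H = H
t6 = t4 NAND t3 = L NAND L = H
t7 = t6 NAND I5 = H NAND H = L
t9 = I5 NAND I0 = H NAND L = H
t10 = t9 NAND t1 = H NAND L = H
t12 = t7 NAND t3 = L NAND L = H
t14 = t12 NAND t10 = H NAND H = L
t16 = t14 AND t3 = L AND L = L

t5 = H, t12 = H, t16 = L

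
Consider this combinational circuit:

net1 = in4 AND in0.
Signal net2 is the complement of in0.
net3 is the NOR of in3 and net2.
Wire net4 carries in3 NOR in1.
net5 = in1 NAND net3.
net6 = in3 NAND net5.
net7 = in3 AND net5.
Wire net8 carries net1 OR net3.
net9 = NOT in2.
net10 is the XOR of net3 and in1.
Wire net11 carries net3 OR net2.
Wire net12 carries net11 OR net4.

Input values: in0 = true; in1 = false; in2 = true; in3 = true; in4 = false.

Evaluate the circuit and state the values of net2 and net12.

net2 = false; net12 = false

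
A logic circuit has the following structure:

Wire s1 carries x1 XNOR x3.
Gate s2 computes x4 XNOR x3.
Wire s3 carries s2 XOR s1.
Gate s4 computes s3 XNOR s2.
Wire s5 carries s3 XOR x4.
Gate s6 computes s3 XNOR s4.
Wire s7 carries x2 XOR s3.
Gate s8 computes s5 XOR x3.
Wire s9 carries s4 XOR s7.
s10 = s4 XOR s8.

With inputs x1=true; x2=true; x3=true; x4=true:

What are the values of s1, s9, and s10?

s1 = x1 XNOR x3 = true XNOR true = true
s2 = x4 XNOR x3 = true XNOR true = true
s3 = s2 XOR s1 = true XOR true = false
s4 = s3 XNOR s2 = false XNOR true = false
s5 = s3 XOR x4 = false XOR true = true
s7 = x2 XOR s3 = true XOR false = true
s8 = s5 XOR x3 = true XOR true = false
s9 = s4 XOR s7 = false XOR true = true
s10 = s4 XOR s8 = false XOR false = false

s1 = true, s9 = true, s10 = false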